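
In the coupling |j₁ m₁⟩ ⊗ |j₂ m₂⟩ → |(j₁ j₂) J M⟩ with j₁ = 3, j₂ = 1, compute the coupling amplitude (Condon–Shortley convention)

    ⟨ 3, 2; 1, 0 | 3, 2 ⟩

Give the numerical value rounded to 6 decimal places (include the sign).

√[7·1!5!1!/8! · 5!1!1!1!5!1!] = √(300)
  +(−1)^0/∏(0,1,1,1,4,0)! = 1/24  (running 1/24)
  +(−1)^1/∏(1,0,0,0,5,1)! = -1/120  (running 1/30)
⟨..|..⟩ = √(300)·(1/30) = +0.577350

+0.577350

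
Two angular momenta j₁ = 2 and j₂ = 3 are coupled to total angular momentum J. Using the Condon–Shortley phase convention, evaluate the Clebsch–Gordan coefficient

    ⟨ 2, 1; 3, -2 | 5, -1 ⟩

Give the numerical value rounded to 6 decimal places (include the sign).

j₁+j₂−J=0  J+j₁−j₂=4  J−j₁+j₂=6  j₁+j₂+J+1=11
(j₁±m₁, j₂±m₂, J±M) = (3,1,1,5,4,6)
P² = 414720/7
sum k=0..0:
  [0] +1/720 = 1/720
S = 1/720
C² = P²·S² = 4/35 ; C = +0.338062

+0.338062  (= +√(4/35))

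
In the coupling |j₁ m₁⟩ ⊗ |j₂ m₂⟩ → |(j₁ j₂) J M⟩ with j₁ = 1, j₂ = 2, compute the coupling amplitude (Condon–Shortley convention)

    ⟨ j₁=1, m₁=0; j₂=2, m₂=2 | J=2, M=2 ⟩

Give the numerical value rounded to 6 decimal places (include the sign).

√[5·1!1!3!/6! · 1!1!4!0!4!0!] = √(24)
  +(−1)^1/∏(1,0,0,3,1,0)! = -1/6  (running -1/6)
⟨..|..⟩ = √(24)·(-1/6) = -0.816497

−√(2/3) = -0.816497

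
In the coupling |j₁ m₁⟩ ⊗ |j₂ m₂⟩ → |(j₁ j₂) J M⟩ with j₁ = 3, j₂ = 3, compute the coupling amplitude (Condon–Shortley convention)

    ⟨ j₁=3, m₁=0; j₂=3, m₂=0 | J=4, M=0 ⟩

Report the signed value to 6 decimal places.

j₁+j₂−J=2  J+j₁−j₂=4  J−j₁+j₂=4  j₁+j₂+J+1=11
(j₁±m₁, j₂±m₂, J±M) = (3,3,3,3,4,4)
P² = 373248/1925
sum k=0..2:
  [0] +1/72 = 1/72
  [1] −1/16 = -1/16
  [2] +1/72 = 1/72
S = -5/144
C² = P²·S² = 18/77 ; C = -0.483494

-0.483494  (= −√(18/77))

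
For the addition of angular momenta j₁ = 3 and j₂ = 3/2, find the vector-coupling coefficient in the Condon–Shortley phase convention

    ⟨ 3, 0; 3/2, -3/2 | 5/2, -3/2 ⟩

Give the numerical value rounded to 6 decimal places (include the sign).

j₁+j₂−J=2  J+j₁−j₂=4  J−j₁+j₂=1  j₁+j₂+J+1=8
(j₁±m₁, j₂±m₂, J±M) = (3,3,0,3,1,4)
P² = 1296/35
sum k=0..0:
  [0] +1/12 = 1/12
S = 1/12
C² = P²·S² = 9/35 ; C = +0.507093

+√(9/35) = +0.507093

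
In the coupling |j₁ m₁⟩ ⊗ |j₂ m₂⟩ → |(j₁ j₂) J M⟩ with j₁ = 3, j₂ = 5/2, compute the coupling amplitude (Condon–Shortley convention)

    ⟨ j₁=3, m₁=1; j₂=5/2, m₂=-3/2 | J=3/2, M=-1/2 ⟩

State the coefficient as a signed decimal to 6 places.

−√(7/30) ≈ -0.483046

j₁+j₂−J=4  J+j₁−j₂=2  J−j₁+j₂=1  j₁+j₂+J+1=8
(j₁±m₁, j₂±m₂, J±M) = (4,2,1,4,1,2)
P² = 384/35
sum k=0..1:
  [0] +1/48 = 1/48
  [1] −1/6 = -1/6
S = -7/48
C² = P²·S² = 7/30 ; C = -0.483046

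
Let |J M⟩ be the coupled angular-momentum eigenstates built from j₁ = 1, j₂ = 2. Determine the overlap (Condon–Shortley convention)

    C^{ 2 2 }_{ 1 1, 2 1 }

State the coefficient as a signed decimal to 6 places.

+√(1/3) ≈ +0.577350

triangle: 1!·1!·3!/6! = 6/720
(j±m)!: 2!·0!·3!·1!·4!·0! = 288
prefactor² = (2J+1)·Δ·N² = 12
  k=0: +1/(0!·1!·0!·3!·1!·0!) = 1/6
Σ = 1/6  ⇒  CG² = 12·1/6² = 1/3
CG = +√(1/3) = +0.577350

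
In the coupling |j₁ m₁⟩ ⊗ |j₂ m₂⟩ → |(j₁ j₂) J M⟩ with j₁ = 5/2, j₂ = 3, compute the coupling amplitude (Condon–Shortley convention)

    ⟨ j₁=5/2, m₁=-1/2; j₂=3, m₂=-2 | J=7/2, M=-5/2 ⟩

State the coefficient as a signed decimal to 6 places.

√[8·2!3!4!/10! · 2!3!1!5!1!6!] = √(4608/7)
  +(−1)^0/∏(0,2,3,1,0,3)! = 1/72  (running 1/72)
  +(−1)^1/∏(1,1,2,0,1,4)! = -1/48  (running -1/144)
⟨..|..⟩ = √(4608/7)·(-1/144) = -0.178174

-0.178174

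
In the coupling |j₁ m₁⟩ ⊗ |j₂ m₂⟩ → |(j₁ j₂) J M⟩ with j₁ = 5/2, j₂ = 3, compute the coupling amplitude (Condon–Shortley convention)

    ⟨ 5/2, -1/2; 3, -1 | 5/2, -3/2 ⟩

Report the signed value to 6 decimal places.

j₁+j₂−J=3  J+j₁−j₂=2  J−j₁+j₂=3  j₁+j₂+J+1=9
(j₁±m₁, j₂±m₂, J±M) = (2,3,2,4,1,4)
P² = 576/35
sum k=1..2:
  [1] −1/8 = -1/8
  [2] +1/12 = 1/12
S = -1/24
C² = P²·S² = 1/35 ; C = -0.169031

-0.169031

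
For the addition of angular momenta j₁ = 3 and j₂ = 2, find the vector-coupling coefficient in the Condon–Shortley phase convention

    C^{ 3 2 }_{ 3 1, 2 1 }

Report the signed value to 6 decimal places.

triangle: 2!·4!·2!/9! = 96/362880
(j±m)!: 4!·2!·3!·1!·5!·1! = 34560
prefactor² = (2J+1)·Δ·N² = 64
  k=1: −1/(1!·1!·1!·2!·3!·0!) = -1/12
  k=2: +1/(2!·0!·0!·1!·4!·1!) = 1/48
Σ = -1/16  ⇒  CG² = 64·(-1/16)² = 1/4
CG = −√(1/4) = -0.500000

-0.500000  (= −√(1/4))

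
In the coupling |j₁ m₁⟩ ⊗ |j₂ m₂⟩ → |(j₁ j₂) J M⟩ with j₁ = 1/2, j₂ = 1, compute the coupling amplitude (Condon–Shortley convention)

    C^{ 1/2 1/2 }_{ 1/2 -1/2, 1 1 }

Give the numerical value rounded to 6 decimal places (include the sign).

√[2·1!0!1!/3! · 0!1!2!0!1!0!] = √(2/3)
  +(−1)^1/∏(1,0,0,1,0,0)! = -1  (running -1)
⟨..|..⟩ = √(2/3)·(-1) = -0.816497

-0.816497  (= −√(2/3))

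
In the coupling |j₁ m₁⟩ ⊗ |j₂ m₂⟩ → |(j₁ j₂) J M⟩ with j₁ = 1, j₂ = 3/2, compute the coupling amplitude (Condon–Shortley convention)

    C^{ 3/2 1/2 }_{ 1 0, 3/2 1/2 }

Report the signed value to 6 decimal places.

triangle: 1!*1!*2!/5! = 2/120
(j±m)!: 1!*1!*2!*1!*2!*1! = 4
prefactor² = (2J+1)*Δ*N² = 4/15
  k=0: +1/(0!*1!*1!*2!*0!*0!) = 1/2
  k=1: −1/(1!*0!*0!*1!*1!*1!) = -1
Σ = -1/2  ⇒  CG² = 4/15*(-1/2)² = 1/15
CG = −√(1/15) = -0.258199

−√(1/15) ≈ -0.258199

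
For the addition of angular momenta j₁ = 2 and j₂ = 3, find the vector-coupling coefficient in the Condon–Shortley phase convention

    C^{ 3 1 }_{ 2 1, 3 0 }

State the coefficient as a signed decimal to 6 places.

j₁+j₂−J=2  J+j₁−j₂=2  J−j₁+j₂=4  j₁+j₂+J+1=9
(j₁±m₁, j₂±m₂, J±M) = (3,1,3,3,4,2)
P² = 96/5
sum k=0..1:
  [0] +1/12 = 1/12
  [1] −1/8 = -1/8
S = -1/24
C² = P²·S² = 1/30 ; C = -0.182574

-0.182574  (= −√(1/30))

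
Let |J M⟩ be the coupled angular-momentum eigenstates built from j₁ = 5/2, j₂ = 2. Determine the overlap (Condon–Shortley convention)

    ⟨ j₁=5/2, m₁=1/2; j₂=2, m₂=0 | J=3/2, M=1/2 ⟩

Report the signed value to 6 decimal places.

√[4·3!2!1!/7! · 3!2!2!2!2!1!] = √(32/35)
  +(−1)^1/∏(1,2,1,1,1,0)! = -1/2  (running -1/2)
  +(−1)^2/∏(2,1,0,0,2,1)! = 1/4  (running -1/4)
⟨..|..⟩ = √(32/35)·(-1/4) = -0.239046

−√(2/35) ≈ -0.239046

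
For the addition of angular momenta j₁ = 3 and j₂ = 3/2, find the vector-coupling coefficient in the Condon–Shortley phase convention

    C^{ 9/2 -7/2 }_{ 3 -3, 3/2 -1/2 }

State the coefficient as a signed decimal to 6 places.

√[10·0!6!3!/10! · 0!6!1!2!1!8!] = √(691200)
  +(−1)^0/∏(0,0,6,1,0,2)! = 1/1440  (running 1/1440)
⟨..|..⟩ = √(691200)·(1/1440) = +0.577350

+√(1/3) ≈ +0.577350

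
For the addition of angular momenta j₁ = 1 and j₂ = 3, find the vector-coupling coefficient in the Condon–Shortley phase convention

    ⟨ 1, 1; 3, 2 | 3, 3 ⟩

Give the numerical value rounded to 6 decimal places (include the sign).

√[7·1!1!5!/8! · 2!0!5!1!6!0!] = √(3600)
  +(−1)^0/∏(0,1,0,5,1,0)! = 1/120  (running 1/120)
⟨..|..⟩ = √(3600)·(1/120) = +0.500000

+√(1/4) = +0.500000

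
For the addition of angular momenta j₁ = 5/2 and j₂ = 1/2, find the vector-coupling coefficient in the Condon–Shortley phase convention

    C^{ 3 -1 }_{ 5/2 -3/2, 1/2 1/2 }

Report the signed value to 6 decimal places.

+0.577350

j₁+j₂−J=0  J+j₁−j₂=5  J−j₁+j₂=1  j₁+j₂+J+1=7
(j₁±m₁, j₂±m₂, J±M) = (1,4,1,0,2,4)
P² = 192
sum k=0..0:
  [0] +1/24 = 1/24
S = 1/24
C² = P²·S² = 1/3 ; C = +0.577350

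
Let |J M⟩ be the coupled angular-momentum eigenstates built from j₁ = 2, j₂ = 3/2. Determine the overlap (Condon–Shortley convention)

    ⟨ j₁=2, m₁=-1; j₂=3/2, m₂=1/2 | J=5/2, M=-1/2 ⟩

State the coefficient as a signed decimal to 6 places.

−√(5/14) ≈ -0.597614

j₁+j₂−J=1  J+j₁−j₂=3  J−j₁+j₂=2  j₁+j₂+J+1=7
(j₁±m₁, j₂±m₂, J±M) = (1,3,2,1,2,3)
P² = 72/35
sum k=0..1:
  [0] +1/12 = 1/12
  [1] −1/2 = -1/2
S = -5/12
C² = P²·S² = 5/14 ; C = -0.597614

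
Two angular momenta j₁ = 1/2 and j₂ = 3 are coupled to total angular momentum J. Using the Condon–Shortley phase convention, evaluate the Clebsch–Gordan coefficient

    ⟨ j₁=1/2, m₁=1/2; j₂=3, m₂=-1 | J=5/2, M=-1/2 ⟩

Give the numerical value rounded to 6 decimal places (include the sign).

triangle: 1!·0!·5!/7! = 120/5040
(j±m)!: 1!·0!·2!·4!·2!·3! = 576
prefactor² = (2J+1)·Δ·N² = 576/7
  k=0: +1/(0!·1!·0!·2!·0!·3!) = 1/12
Σ = 1/12  ⇒  CG² = 576/7·1/12² = 4/7
CG = +√(4/7) = +0.755929

+0.755929  (= +√(4/7))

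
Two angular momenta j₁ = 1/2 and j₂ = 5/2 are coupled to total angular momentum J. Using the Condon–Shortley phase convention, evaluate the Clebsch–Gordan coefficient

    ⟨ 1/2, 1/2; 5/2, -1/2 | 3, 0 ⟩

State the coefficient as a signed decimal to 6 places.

+√(1/2) = +0.707107

triangle: 0!×1!×5!/7! = 120/5040
(j±m)!: 1!×0!×2!×3!×3!×3! = 432
prefactor² = (2J+1)×Δ×N² = 72
  k=0: +1/(0!×0!×0!×2!×1!×3!) = 1/12
Σ = 1/12  ⇒  CG² = 72×1/12² = 1/2
CG = +√(1/2) = +0.707107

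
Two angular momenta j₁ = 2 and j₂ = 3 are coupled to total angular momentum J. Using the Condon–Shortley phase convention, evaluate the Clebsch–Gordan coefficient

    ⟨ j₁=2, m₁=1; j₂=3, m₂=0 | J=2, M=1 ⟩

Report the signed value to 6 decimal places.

√[5·3!1!3!/8! · 3!1!3!3!3!1!] = √(81/14)
  +(−1)^0/∏(0,3,1,3,0,0)! = 1/36  (running 1/36)
  +(−1)^1/∏(1,2,0,2,1,1)! = -1/4  (running -2/9)
⟨..|..⟩ = √(81/14)·(-2/9) = -0.534522

-0.534522  (= −√(2/7))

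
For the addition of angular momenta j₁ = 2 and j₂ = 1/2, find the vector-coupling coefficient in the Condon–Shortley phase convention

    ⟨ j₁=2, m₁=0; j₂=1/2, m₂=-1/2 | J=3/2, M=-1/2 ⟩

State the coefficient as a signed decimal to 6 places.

triangle: 1!·3!·0!/5! = 6/120
(j±m)!: 2!·2!·0!·1!·1!·2! = 8
prefactor² = (2J+1)·Δ·N² = 8/5
  k=0: +1/(0!·1!·2!·0!·1!·0!) = 1/2
Σ = 1/2  ⇒  CG² = 8/5·1/2² = 2/5
CG = +√(2/5) = +0.632456

+√(2/5) = +0.632456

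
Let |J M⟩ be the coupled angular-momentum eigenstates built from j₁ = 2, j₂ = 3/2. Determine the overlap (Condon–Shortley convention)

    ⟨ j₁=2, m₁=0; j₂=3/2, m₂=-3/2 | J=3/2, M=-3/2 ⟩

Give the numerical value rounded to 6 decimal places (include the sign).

+0.447214  (= +√(1/5))

triangle: 2!*2!*1!/6! = 4/720
(j±m)!: 2!*2!*0!*3!*0!*3! = 144
prefactor² = (2J+1)*Δ*N² = 16/5
  k=0: +1/(0!*2!*2!*0!*0!*1!) = 1/4
Σ = 1/4  ⇒  CG² = 16/5*1/4² = 1/5
CG = +√(1/5) = +0.447214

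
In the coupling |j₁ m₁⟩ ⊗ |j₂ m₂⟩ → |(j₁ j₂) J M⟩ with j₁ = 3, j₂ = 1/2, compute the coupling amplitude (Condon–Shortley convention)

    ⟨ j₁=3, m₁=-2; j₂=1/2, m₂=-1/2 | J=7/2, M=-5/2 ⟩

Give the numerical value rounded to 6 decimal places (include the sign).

j₁+j₂−J=0  J+j₁−j₂=6  J−j₁+j₂=1  j₁+j₂+J+1=8
(j₁±m₁, j₂±m₂, J±M) = (1,5,0,1,1,6)
P² = 86400/7
sum k=0..0:
  [0] +1/120 = 1/120
S = 1/120
C² = P²·S² = 6/7 ; C = +0.925820

+0.925820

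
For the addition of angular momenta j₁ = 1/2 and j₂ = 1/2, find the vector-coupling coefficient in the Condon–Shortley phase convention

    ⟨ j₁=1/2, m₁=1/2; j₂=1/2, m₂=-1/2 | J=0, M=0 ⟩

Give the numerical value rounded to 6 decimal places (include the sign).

+0.707107

j₁+j₂−J=1  J+j₁−j₂=0  J−j₁+j₂=0  j₁+j₂+J+1=2
(j₁±m₁, j₂±m₂, J±M) = (1,0,0,1,0,0)
P² = 1/2
sum k=0..0:
  [0] +1/1 = 1
S = 1
C² = P²·S² = 1/2 ; C = +0.707107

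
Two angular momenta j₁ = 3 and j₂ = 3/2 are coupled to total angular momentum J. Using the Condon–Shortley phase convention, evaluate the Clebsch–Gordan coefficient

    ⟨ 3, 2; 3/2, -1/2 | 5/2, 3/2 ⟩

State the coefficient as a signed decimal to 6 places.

j₁+j₂−J=2  J+j₁−j₂=4  J−j₁+j₂=1  j₁+j₂+J+1=8
(j₁±m₁, j₂±m₂, J±M) = (5,1,1,2,4,1)
P² = 288/7
sum k=0..1:
  [0] +1/12 = 1/12
  [1] −1/24 = -1/24
S = 1/24
C² = P²·S² = 1/14 ; C = +0.267261

+√(1/14) ≈ +0.267261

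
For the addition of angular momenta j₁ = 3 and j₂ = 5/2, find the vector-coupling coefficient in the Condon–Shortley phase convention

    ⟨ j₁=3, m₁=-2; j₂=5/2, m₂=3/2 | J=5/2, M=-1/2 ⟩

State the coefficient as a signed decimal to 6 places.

j₁+j₂−J=3  J+j₁−j₂=3  J−j₁+j₂=2  j₁+j₂+J+1=9
(j₁±m₁, j₂±m₂, J±M) = (1,5,4,1,2,3)
P² = 288/7
sum k=2..3:
  [2] +1/24 = 1/24
  [3] −1/12 = -1/12
S = -1/24
C² = P²·S² = 1/14 ; C = -0.267261

-0.267261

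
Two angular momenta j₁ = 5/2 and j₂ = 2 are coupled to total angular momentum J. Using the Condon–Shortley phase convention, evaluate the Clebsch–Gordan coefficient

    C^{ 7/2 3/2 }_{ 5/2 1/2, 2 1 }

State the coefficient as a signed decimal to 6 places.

-0.308607

j₁+j₂−J=1  J+j₁−j₂=4  J−j₁+j₂=3  j₁+j₂+J+1=9
(j₁±m₁, j₂±m₂, J±M) = (3,2,3,1,5,2)
P² = 384/7
sum k=0..1:
  [0] +1/24 = 1/24
  [1] −1/12 = -1/12
S = -1/24
C² = P²·S² = 2/21 ; C = -0.308607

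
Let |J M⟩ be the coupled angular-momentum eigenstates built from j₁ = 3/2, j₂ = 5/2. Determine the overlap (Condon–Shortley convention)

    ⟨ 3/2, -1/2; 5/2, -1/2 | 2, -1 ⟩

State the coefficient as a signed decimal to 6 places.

−√(25/84) ≈ -0.545545

triangle: 2!×1!×3!/7! = 12/5040
(j±m)!: 1!×2!×2!×3!×1!×3! = 144
prefactor² = (2J+1)×Δ×N² = 12/7
  k=1: −1/(1!×1!×1!×1!×0!×2!) = -1/2
  k=2: +1/(2!×0!×0!×0!×1!×3!) = 1/12
Σ = -5/12  ⇒  CG² = 12/7×(-5/12)² = 25/84
CG = −√(25/84) = -0.545545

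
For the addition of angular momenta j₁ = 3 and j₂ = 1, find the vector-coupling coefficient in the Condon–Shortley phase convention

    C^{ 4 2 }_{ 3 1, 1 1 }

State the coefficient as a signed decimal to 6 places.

√[9·0!6!2!/9! · 4!2!2!0!6!2!] = √(34560/7)
  +(−1)^0/∏(0,0,2,2,4,0)! = 1/96  (running 1/96)
⟨..|..⟩ = √(34560/7)·(1/96) = +0.731925

+0.731925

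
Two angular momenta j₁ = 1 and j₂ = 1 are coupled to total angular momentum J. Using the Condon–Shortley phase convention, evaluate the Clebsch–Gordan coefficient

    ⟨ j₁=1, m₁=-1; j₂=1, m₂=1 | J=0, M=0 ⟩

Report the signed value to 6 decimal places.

+√(1/3) = +0.577350

triangle: 2!×0!×0!/3! = 2/6
(j±m)!: 0!×2!×2!×0!×0!×0! = 4
prefactor² = (2J+1)×Δ×N² = 4/3
  k=2: +1/(2!×0!×0!×0!×0!×0!) = 1/2
Σ = 1/2  ⇒  CG² = 4/3×1/2² = 1/3
CG = +√(1/3) = +0.577350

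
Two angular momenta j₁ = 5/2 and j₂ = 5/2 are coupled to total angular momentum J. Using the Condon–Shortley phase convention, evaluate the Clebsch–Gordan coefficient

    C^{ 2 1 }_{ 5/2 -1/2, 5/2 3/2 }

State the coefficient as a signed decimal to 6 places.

j₁+j₂−J=3  J+j₁−j₂=2  J−j₁+j₂=2  j₁+j₂+J+1=8
(j₁±m₁, j₂±m₂, J±M) = (2,3,4,1,3,1)
P² = 36/7
sum k=2..3:
  [2] +1/4 = 1/4
  [3] −1/12 = -1/12
S = 1/6
C² = P²·S² = 1/7 ; C = +0.377964

+√(1/7) ≈ +0.377964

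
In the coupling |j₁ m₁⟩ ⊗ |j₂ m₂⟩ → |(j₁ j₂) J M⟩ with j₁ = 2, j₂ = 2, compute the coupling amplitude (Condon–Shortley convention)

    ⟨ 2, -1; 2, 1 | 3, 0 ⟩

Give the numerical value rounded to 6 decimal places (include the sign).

−√(2/5) ≈ -0.632456

j₁+j₂−J=1  J+j₁−j₂=3  J−j₁+j₂=3  j₁+j₂+J+1=8
(j₁±m₁, j₂±m₂, J±M) = (1,3,3,1,3,3)
P² = 81/10
sum k=0..1:
  [0] +1/36 = 1/36
  [1] −1/4 = -1/4
S = -2/9
C² = P²·S² = 2/5 ; C = -0.632456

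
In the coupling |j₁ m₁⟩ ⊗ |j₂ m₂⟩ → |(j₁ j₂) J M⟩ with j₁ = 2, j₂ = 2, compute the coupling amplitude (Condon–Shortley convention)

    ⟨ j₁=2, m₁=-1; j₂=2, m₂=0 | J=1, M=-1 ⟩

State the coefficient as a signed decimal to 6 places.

j₁+j₂−J=3  J+j₁−j₂=1  J−j₁+j₂=1  j₁+j₂+J+1=6
(j₁±m₁, j₂±m₂, J±M) = (1,3,2,2,0,2)
P² = 6/5
sum k=2..2:
  [2] +1/2 = 1/2
S = 1/2
C² = P²·S² = 3/10 ; C = +0.547723

+0.547723  (= +√(3/10))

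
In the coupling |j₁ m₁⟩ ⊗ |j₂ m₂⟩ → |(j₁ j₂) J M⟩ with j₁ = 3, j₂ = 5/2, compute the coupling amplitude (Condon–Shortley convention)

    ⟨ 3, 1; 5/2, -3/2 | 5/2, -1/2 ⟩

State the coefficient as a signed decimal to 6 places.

−√(1/35) ≈ -0.169031

triangle: 3!×3!×2!/9! = 72/362880
(j±m)!: 4!×2!×1!×4!×2!×3! = 13824
prefactor² = (2J+1)×Δ×N² = 576/35
  k=0: +1/(0!×3!×2!×1!×1!×1!) = 1/12
  k=1: −1/(1!×2!×1!×0!×2!×2!) = -1/8
Σ = -1/24  ⇒  CG² = 576/35×(-1/24)² = 1/35
CG = −√(1/35) = -0.169031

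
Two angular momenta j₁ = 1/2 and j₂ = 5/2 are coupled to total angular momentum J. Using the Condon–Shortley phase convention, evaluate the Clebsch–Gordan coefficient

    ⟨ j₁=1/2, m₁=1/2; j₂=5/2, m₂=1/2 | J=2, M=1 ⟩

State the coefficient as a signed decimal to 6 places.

j₁+j₂−J=1  J+j₁−j₂=0  J−j₁+j₂=4  j₁+j₂+J+1=6
(j₁±m₁, j₂±m₂, J±M) = (1,0,3,2,3,1)
P² = 12
sum k=0..0:
  [0] +1/6 = 1/6
S = 1/6
C² = P²·S² = 1/3 ; C = +0.577350

+0.577350  (= +√(1/3))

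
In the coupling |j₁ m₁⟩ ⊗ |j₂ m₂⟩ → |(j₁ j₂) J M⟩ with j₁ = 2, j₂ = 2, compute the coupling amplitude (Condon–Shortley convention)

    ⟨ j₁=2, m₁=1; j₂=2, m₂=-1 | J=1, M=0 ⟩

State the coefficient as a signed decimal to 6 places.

√[3·3!1!1!/6! · 3!1!1!3!1!1!] = √(9/10)
  +(−1)^0/∏(0,3,1,1,0,0)! = 1/6  (running 1/6)
  +(−1)^1/∏(1,2,0,0,1,1)! = -1/2  (running -1/3)
⟨..|..⟩ = √(9/10)·(-1/3) = -0.316228

-0.316228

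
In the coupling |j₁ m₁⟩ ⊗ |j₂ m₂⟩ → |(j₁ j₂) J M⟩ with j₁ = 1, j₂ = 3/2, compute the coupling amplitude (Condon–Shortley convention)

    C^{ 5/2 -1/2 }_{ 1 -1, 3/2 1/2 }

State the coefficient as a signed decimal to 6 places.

triangle: 0!×2!×3!/6! = 12/720
(j±m)!: 0!×2!×2!×1!×2!×3! = 48
prefactor² = (2J+1)×Δ×N² = 24/5
  k=0: +1/(0!×0!×2!×2!×0!×1!) = 1/4
Σ = 1/4  ⇒  CG² = 24/5×1/4² = 3/10
CG = +√(3/10) = +0.547723

+0.547723  (= +√(3/10))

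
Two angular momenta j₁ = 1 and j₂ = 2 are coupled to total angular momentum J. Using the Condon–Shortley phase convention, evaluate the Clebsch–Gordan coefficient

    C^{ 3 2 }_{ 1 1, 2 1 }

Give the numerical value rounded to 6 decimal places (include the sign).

+0.816497

√[7·0!2!4!/7! · 2!0!3!1!5!1!] = √(96)
  +(−1)^0/∏(0,0,0,3,2,1)! = 1/12  (running 1/12)
⟨..|..⟩ = √(96)·(1/12) = +0.816497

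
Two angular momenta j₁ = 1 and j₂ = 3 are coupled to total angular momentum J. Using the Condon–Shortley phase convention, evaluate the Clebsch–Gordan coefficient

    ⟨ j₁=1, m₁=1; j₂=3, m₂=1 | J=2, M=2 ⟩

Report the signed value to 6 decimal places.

j₁+j₂−J=2  J+j₁−j₂=0  J−j₁+j₂=4  j₁+j₂+J+1=7
(j₁±m₁, j₂±m₂, J±M) = (2,0,4,2,4,0)
P² = 768/7
sum k=0..0:
  [0] +1/48 = 1/48
S = 1/48
C² = P²·S² = 1/21 ; C = +0.218218

+0.218218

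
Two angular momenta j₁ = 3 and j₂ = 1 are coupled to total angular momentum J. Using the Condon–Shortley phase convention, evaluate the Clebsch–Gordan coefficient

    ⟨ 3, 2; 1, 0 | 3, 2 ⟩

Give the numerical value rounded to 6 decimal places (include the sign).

j₁+j₂−J=1  J+j₁−j₂=5  J−j₁+j₂=1  j₁+j₂+J+1=8
(j₁±m₁, j₂±m₂, J±M) = (5,1,1,1,5,1)
P² = 300
sum k=0..1:
  [0] +1/24 = 1/24
  [1] −1/120 = -1/120
S = 1/30
C² = P²·S² = 1/3 ; C = +0.577350

+√(1/3) = +0.577350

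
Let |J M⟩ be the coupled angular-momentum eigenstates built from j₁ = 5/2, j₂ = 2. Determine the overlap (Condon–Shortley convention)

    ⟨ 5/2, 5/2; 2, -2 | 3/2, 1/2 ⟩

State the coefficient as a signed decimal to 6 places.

+0.617213

triangle: 3!×2!×1!/7! = 12/5040
(j±m)!: 5!×0!×0!×4!×2!×1! = 5760
prefactor² = (2J+1)×Δ×N² = 384/7
  k=0: +1/(0!×3!×0!×0!×2!×1!) = 1/12
Σ = 1/12  ⇒  CG² = 384/7×1/12² = 8/21
CG = +√(8/21) = +0.617213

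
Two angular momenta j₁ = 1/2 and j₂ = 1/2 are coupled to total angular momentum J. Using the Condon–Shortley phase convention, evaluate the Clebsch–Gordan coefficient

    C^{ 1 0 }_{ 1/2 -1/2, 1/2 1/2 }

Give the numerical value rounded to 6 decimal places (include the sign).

+0.707107

j₁+j₂−J=0  J+j₁−j₂=1  J−j₁+j₂=1  j₁+j₂+J+1=3
(j₁±m₁, j₂±m₂, J±M) = (0,1,1,0,1,1)
P² = 1/2
sum k=0..0:
  [0] +1/1 = 1
S = 1
C² = P²·S² = 1/2 ; C = +0.707107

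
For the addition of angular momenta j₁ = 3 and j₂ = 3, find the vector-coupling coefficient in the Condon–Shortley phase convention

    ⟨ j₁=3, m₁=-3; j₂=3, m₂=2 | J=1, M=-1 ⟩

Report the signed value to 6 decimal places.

triangle: 5!·1!·1!/8! = 120/40320
(j±m)!: 0!·6!·5!·1!·0!·2! = 172800
prefactor² = (2J+1)·Δ·N² = 10800/7
  k=5: −1/(5!·0!·1!·0!·0!·1!) = -1/120
Σ = -1/120  ⇒  CG² = 10800/7·(-1/120)² = 3/28
CG = −√(3/28) = -0.327327

−√(3/28) = -0.327327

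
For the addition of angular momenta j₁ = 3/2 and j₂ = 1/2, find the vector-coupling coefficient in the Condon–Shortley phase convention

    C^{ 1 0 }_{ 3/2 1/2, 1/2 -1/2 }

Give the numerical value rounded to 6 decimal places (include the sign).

triangle: 1!·2!·0!/4! = 2/24
(j±m)!: 2!·1!·0!·1!·1!·1! = 2
prefactor² = (2J+1)·Δ·N² = 1/2
  k=0: +1/(0!·1!·1!·0!·1!·0!) = 1
Σ = 1  ⇒  CG² = 1/2·1² = 1/2
CG = +√(1/2) = +0.707107

+0.707107  (= +√(1/2))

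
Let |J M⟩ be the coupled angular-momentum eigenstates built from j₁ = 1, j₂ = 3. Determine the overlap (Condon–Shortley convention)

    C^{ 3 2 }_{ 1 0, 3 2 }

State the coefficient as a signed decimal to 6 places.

−√(1/3) ≈ -0.577350

√[7·1!1!5!/8! · 1!1!5!1!5!1!] = √(300)
  +(−1)^0/∏(0,1,1,5,0,0)! = 1/120  (running 1/120)
  +(−1)^1/∏(1,0,0,4,1,1)! = -1/24  (running -1/30)
⟨..|..⟩ = √(300)·(-1/30) = -0.577350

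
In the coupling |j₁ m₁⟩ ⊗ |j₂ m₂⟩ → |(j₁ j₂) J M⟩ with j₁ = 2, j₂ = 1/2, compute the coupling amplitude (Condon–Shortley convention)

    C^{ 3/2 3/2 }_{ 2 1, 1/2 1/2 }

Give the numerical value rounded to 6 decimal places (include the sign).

-0.447214

j₁+j₂−J=1  J+j₁−j₂=3  J−j₁+j₂=0  j₁+j₂+J+1=5
(j₁±m₁, j₂±m₂, J±M) = (3,1,1,0,3,0)
P² = 36/5
sum k=1..1:
  [1] −1/6 = -1/6
S = -1/6
C² = P²·S² = 1/5 ; C = -0.447214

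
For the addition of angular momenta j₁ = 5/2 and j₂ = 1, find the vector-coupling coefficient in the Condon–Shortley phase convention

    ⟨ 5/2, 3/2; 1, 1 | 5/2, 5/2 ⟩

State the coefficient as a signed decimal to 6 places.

triangle: 1!×4!×1!/7! = 24/5040
(j±m)!: 4!×1!×2!×0!×5!×0! = 5760
prefactor² = (2J+1)×Δ×N² = 1152/7
  k=1: −1/(1!×0!×0!×1!×4!×0!) = -1/24
Σ = -1/24  ⇒  CG² = 1152/7×(-1/24)² = 2/7
CG = −√(2/7) = -0.534522

−√(2/7) = -0.534522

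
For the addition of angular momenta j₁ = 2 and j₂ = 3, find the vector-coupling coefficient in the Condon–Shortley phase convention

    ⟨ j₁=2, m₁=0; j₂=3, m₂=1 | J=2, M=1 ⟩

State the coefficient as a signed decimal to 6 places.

√[5·3!1!3!/8! · 2!2!4!2!3!1!] = √(36/7)
  +(−1)^1/∏(1,2,1,3,0,0)! = -1/12  (running -1/12)
  +(−1)^2/∏(2,1,0,2,1,1)! = 1/4  (running 1/6)
⟨..|..⟩ = √(36/7)·(1/6) = +0.377964

+√(1/7) ≈ +0.377964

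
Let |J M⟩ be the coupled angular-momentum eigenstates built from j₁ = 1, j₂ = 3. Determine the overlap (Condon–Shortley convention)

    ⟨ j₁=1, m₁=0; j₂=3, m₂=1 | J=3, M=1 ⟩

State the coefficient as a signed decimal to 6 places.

√[7·1!1!5!/8! · 1!1!4!2!4!2!] = √(48)
  +(−1)^0/∏(0,1,1,4,0,1)! = 1/24  (running 1/24)
  +(−1)^1/∏(1,0,0,3,1,2)! = -1/12  (running -1/24)
⟨..|..⟩ = √(48)·(-1/24) = -0.288675

−√(1/12) ≈ -0.288675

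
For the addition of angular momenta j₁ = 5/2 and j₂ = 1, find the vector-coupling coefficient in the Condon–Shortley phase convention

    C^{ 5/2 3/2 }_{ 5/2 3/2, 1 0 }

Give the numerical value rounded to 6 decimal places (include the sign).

j₁+j₂−J=1  J+j₁−j₂=4  J−j₁+j₂=1  j₁+j₂+J+1=7
(j₁±m₁, j₂±m₂, J±M) = (4,1,1,1,4,1)
P² = 576/35
sum k=0..1:
  [0] +1/6 = 1/6
  [1] −1/24 = -1/24
S = 1/8
C² = P²·S² = 9/35 ; C = +0.507093

+√(9/35) = +0.507093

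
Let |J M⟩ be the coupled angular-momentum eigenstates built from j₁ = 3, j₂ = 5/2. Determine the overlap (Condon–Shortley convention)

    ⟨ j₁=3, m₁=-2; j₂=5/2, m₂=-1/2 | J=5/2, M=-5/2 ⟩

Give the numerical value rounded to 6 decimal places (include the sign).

j₁+j₂−J=3  J+j₁−j₂=3  J−j₁+j₂=2  j₁+j₂+J+1=9
(j₁±m₁, j₂±m₂, J±M) = (1,5,2,3,0,5)
P² = 1440/7
sum k=2..2:
  [2] +1/24 = 1/24
S = 1/24
C² = P²·S² = 5/14 ; C = +0.597614

+√(5/14) ≈ +0.597614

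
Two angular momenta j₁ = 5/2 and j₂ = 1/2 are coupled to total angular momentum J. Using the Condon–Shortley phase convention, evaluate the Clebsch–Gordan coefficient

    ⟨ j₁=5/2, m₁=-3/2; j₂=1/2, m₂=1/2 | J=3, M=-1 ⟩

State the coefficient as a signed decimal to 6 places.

+√(1/3) ≈ +0.577350

triangle: 0!×5!×1!/7! = 120/5040
(j±m)!: 1!×4!×1!×0!×2!×4! = 1152
prefactor² = (2J+1)×Δ×N² = 192
  k=0: +1/(0!×0!×4!×1!×1!×0!) = 1/24
Σ = 1/24  ⇒  CG² = 192×1/24² = 1/3
CG = +√(1/3) = +0.577350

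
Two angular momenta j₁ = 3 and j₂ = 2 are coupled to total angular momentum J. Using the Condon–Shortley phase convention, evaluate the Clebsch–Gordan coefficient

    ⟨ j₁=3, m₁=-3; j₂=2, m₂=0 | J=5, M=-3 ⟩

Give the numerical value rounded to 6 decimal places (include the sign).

+√(2/15) ≈ +0.365148

triangle: 0!*6!*4!/11! = 17280/39916800
(j±m)!: 0!*6!*2!*2!*2!*8! = 232243200
prefactor² = (2J+1)*Δ*N² = 1105920
  k=0: +1/(0!*0!*6!*2!*0!*2!) = 1/2880
Σ = 1/2880  ⇒  CG² = 1105920*1/2880² = 2/15
CG = +√(2/15) = +0.365148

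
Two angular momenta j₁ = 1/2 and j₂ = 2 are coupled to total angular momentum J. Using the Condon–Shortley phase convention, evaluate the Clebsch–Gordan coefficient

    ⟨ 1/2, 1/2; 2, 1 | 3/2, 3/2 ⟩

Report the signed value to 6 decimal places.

j₁+j₂−J=1  J+j₁−j₂=0  J−j₁+j₂=3  j₁+j₂+J+1=5
(j₁±m₁, j₂±m₂, J±M) = (1,0,3,1,3,0)
P² = 36/5
sum k=0..0:
  [0] +1/6 = 1/6
S = 1/6
C² = P²·S² = 1/5 ; C = +0.447214

+0.447214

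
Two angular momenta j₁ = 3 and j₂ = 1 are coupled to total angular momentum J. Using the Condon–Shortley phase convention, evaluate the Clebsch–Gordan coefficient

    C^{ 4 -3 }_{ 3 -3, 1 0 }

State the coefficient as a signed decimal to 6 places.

j₁+j₂−J=0  J+j₁−j₂=6  J−j₁+j₂=2  j₁+j₂+J+1=9
(j₁±m₁, j₂±m₂, J±M) = (0,6,1,1,1,7)
P² = 129600
sum k=0..0:
  [0] +1/720 = 1/720
S = 1/720
C² = P²·S² = 1/4 ; C = +0.500000

+0.500000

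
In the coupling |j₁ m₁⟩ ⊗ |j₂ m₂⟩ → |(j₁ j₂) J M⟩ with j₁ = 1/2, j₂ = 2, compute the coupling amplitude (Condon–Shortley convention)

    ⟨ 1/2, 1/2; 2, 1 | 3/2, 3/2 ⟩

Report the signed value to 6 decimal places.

+√(1/5) = +0.447214

j₁+j₂−J=1  J+j₁−j₂=0  J−j₁+j₂=3  j₁+j₂+J+1=5
(j₁±m₁, j₂±m₂, J±M) = (1,0,3,1,3,0)
P² = 36/5
sum k=0..0:
  [0] +1/6 = 1/6
S = 1/6
C² = P²·S² = 1/5 ; C = +0.447214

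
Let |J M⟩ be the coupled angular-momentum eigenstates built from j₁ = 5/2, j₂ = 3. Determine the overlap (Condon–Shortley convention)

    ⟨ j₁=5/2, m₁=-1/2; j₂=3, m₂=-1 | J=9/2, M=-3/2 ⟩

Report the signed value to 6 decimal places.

+√(5/231) = +0.147122

j₁+j₂−J=1  J+j₁−j₂=4  J−j₁+j₂=5  j₁+j₂+J+1=11
(j₁±m₁, j₂±m₂, J±M) = (2,3,2,4,3,6)
P² = 138240/77
sum k=0..1:
  [0] +1/72 = 1/72
  [1] −1/96 = -1/96
S = 1/288
C² = P²·S² = 5/231 ; C = +0.147122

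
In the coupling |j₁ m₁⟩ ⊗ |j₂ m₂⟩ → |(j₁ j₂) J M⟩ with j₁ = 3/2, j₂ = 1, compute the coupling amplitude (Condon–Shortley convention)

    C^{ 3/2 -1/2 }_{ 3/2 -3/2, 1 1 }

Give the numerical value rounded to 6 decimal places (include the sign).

√[4·1!2!1!/5! · 0!3!2!0!1!2!] = √(8/5)
  +(−1)^1/∏(1,0,2,1,0,0)! = -1/2  (running -1/2)
⟨..|..⟩ = √(8/5)·(-1/2) = -0.632456

-0.632456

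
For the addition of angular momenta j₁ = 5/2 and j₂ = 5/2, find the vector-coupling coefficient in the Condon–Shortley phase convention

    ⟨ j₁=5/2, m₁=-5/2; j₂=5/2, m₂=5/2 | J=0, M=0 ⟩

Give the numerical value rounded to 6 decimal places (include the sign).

-0.408248  (= −√(1/6))

√[1·5!0!0!/6! · 0!5!5!0!0!0!] = √(2400)
  +(−1)^5/∏(5,0,0,0,0,0)! = -1/120  (running -1/120)
⟨..|..⟩ = √(2400)·(-1/120) = -0.408248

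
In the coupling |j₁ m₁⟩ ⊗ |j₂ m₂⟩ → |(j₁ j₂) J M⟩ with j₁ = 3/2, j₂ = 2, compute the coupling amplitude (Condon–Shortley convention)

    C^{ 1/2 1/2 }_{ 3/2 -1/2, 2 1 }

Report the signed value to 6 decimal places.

+0.547723

j₁+j₂−J=3  J+j₁−j₂=0  J−j₁+j₂=1  j₁+j₂+J+1=5
(j₁±m₁, j₂±m₂, J±M) = (1,2,3,1,1,0)
P² = 6/5
sum k=2..2:
  [2] +1/2 = 1/2
S = 1/2
C² = P²·S² = 3/10 ; C = +0.547723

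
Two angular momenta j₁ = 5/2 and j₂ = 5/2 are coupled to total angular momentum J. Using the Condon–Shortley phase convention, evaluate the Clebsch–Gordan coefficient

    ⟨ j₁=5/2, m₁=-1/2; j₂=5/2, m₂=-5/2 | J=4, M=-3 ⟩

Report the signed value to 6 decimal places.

j₁+j₂−J=1  J+j₁−j₂=4  J−j₁+j₂=4  j₁+j₂+J+1=10
(j₁±m₁, j₂±m₂, J±M) = (2,3,0,5,1,7)
P² = 10368
sum k=0..0:
  [0] +1/144 = 1/144
S = 1/144
C² = P²·S² = 1/2 ; C = +0.707107

+0.707107  (= +√(1/2))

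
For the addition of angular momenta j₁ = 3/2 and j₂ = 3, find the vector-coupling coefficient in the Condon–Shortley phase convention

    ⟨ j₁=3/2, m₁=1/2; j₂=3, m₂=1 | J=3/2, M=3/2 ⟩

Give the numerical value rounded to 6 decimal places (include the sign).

j₁+j₂−J=3  J+j₁−j₂=0  J−j₁+j₂=3  j₁+j₂+J+1=7
(j₁±m₁, j₂±m₂, J±M) = (2,1,4,2,3,0)
P² = 576/35
sum k=1..1:
  [1] −1/12 = -1/12
S = -1/12
C² = P²·S² = 4/35 ; C = -0.338062

−√(4/35) = -0.338062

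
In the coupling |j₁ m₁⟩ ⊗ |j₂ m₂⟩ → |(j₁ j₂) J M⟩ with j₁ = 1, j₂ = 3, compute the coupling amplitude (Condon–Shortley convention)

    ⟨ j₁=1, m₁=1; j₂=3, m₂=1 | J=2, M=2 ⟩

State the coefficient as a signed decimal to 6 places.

√[5·2!0!4!/7! · 2!0!4!2!4!0!] = √(768/7)
  +(−1)^0/∏(0,2,0,4,0,0)! = 1/48  (running 1/48)
⟨..|..⟩ = √(768/7)·(1/48) = +0.218218

+0.218218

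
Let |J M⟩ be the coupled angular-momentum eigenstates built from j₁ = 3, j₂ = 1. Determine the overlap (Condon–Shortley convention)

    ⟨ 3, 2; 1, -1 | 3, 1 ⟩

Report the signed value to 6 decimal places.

triangle: 1!·5!·1!/8! = 120/40320
(j±m)!: 5!·1!·0!·2!·4!·2! = 11520
prefactor² = (2J+1)·Δ·N² = 240
  k=0: +1/(0!·1!·1!·0!·4!·1!) = 1/24
Σ = 1/24  ⇒  CG² = 240·1/24² = 5/12
CG = +√(5/12) = +0.645497

+0.645497  (= +√(5/12))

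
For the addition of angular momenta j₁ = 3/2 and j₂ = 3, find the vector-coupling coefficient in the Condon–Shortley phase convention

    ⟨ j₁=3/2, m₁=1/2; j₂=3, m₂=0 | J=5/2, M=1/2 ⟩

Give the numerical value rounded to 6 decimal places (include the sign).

-0.414039  (= −√(6/35))

triangle: 2!·1!·4!/8! = 48/40320
(j±m)!: 2!·1!·3!·3!·3!·2! = 864
prefactor² = (2J+1)·Δ·N² = 216/35
  k=0: +1/(0!·2!·1!·3!·0!·1!) = 1/12
  k=1: −1/(1!·1!·0!·2!·1!·2!) = -1/4
Σ = -1/6  ⇒  CG² = 216/35·(-1/6)² = 6/35
CG = −√(6/35) = -0.414039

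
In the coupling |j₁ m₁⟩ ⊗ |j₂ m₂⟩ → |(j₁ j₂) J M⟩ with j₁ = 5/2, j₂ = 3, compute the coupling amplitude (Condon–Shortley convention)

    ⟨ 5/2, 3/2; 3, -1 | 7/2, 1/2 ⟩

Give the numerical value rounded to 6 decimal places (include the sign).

j₁+j₂−J=2  J+j₁−j₂=3  J−j₁+j₂=4  j₁+j₂+J+1=10
(j₁±m₁, j₂±m₂, J±M) = (4,1,2,4,4,3)
P² = 18432/175
sum k=0..1:
  [0] +1/16 = 1/16
  [1] −1/36 = -1/36
S = 5/144
C² = P²·S² = 8/63 ; C = +0.356348

+√(8/63) = +0.356348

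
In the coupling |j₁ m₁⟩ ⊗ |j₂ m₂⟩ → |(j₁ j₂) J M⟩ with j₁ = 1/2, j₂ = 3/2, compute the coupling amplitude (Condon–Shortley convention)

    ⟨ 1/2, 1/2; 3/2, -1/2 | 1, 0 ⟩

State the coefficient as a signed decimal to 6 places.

+√(1/2) = +0.707107

triangle: 1!·0!·2!/4! = 2/24
(j±m)!: 1!·0!·1!·2!·1!·1! = 2
prefactor² = (2J+1)·Δ·N² = 1/2
  k=0: +1/(0!·1!·0!·1!·0!·1!) = 1
Σ = 1  ⇒  CG² = 1/2·1² = 1/2
CG = +√(1/2) = +0.707107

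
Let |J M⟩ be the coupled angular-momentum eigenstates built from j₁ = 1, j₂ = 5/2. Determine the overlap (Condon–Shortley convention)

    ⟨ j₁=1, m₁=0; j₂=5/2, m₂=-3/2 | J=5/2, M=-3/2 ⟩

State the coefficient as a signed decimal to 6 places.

triangle: 1!×1!×4!/7! = 24/5040
(j±m)!: 1!×1!×1!×4!×1!×4! = 576
prefactor² = (2J+1)×Δ×N² = 576/35
  k=0: +1/(0!×1!×1!×1!×0!×3!) = 1/6
  k=1: −1/(1!×0!×0!×0!×1!×4!) = -1/24
Σ = 1/8  ⇒  CG² = 576/35×1/8² = 9/35
CG = +√(9/35) = +0.507093

+√(9/35) ≈ +0.507093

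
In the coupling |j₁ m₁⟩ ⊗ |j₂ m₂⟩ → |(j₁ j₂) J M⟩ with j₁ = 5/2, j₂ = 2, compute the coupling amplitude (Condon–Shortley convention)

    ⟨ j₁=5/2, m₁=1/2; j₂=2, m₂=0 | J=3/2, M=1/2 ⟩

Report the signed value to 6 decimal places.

-0.239046  (= −√(2/35))

triangle: 3!*2!*1!/7! = 12/5040
(j±m)!: 3!*2!*2!*2!*2!*1! = 96
prefactor² = (2J+1)*Δ*N² = 32/35
  k=1: −1/(1!*2!*1!*1!*1!*0!) = -1/2
  k=2: +1/(2!*1!*0!*0!*2!*1!) = 1/4
Σ = -1/4  ⇒  CG² = 32/35*(-1/4)² = 2/35
CG = −√(2/35) = -0.239046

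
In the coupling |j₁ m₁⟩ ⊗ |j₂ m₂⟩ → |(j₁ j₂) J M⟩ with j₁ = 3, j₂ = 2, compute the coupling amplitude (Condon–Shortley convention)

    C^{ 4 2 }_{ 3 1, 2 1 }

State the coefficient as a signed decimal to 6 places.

triangle: 1!*5!*3!/10! = 720/3628800
(j±m)!: 4!*2!*3!*1!*6!*2! = 414720
prefactor² = (2J+1)*Δ*N² = 5184/7
  k=0: +1/(0!*1!*2!*3!*3!*0!) = 1/72
  k=1: −1/(1!*0!*1!*2!*4!*1!) = -1/48
Σ = -1/144  ⇒  CG² = 5184/7*(-1/144)² = 1/28
CG = −√(1/28) = -0.188982

-0.188982  (= −√(1/28))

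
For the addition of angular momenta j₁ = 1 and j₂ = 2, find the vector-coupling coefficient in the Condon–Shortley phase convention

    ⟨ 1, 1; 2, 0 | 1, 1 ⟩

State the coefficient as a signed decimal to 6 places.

+0.316228  (= +√(1/10))

j₁+j₂−J=2  J+j₁−j₂=0  J−j₁+j₂=2  j₁+j₂+J+1=5
(j₁±m₁, j₂±m₂, J±M) = (2,0,2,2,2,0)
P² = 8/5
sum k=0..0:
  [0] +1/4 = 1/4
S = 1/4
C² = P²·S² = 1/10 ; C = +0.316228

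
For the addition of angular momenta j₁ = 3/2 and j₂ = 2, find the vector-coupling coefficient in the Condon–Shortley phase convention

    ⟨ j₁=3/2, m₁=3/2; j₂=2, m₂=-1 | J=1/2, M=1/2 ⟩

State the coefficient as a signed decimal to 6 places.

√[2·3!0!1!/5! · 3!0!1!3!1!0!] = √(18/5)
  +(−1)^0/∏(0,3,0,1,0,0)! = 1/6  (running 1/6)
⟨..|..⟩ = √(18/5)·(1/6) = +0.316228

+√(1/10) ≈ +0.316228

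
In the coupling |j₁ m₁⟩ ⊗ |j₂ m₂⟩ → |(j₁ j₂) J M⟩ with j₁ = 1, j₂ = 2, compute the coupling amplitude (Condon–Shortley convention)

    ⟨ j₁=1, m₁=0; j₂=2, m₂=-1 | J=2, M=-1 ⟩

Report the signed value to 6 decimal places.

triangle: 1!×1!×3!/6! = 6/720
(j±m)!: 1!×1!×1!×3!×1!×3! = 36
prefactor² = (2J+1)×Δ×N² = 3/2
  k=0: +1/(0!×1!×1!×1!×0!×2!) = 1/2
  k=1: −1/(1!×0!×0!×0!×1!×3!) = -1/6
Σ = 1/3  ⇒  CG² = 3/2×1/3² = 1/6
CG = +√(1/6) = +0.408248

+√(1/6) ≈ +0.408248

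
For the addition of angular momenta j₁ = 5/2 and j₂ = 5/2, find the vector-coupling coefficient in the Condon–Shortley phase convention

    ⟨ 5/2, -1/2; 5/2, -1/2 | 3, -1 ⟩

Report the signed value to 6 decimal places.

triangle: 2!*3!*3!/9! = 72/362880
(j±m)!: 2!*3!*2!*3!*2!*4! = 6912
prefactor² = (2J+1)*Δ*N² = 48/5
  k=0: +1/(0!*2!*3!*2!*0!*1!) = 1/24
  k=1: −1/(1!*1!*2!*1!*1!*2!) = -1/4
  k=2: +1/(2!*0!*1!*0!*2!*3!) = 1/24
Σ = -1/6  ⇒  CG² = 48/5*(-1/6)² = 4/15
CG = −√(4/15) = -0.516398

−√(4/15) = -0.516398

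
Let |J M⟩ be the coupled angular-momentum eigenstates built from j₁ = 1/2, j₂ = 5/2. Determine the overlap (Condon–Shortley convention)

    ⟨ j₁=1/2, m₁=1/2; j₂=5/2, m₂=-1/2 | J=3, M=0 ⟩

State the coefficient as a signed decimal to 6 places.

j₁+j₂−J=0  J+j₁−j₂=1  J−j₁+j₂=5  j₁+j₂+J+1=7
(j₁±m₁, j₂±m₂, J±M) = (1,0,2,3,3,3)
P² = 72
sum k=0..0:
  [0] +1/12 = 1/12
S = 1/12
C² = P²·S² = 1/2 ; C = +0.707107

+√(1/2) ≈ +0.707107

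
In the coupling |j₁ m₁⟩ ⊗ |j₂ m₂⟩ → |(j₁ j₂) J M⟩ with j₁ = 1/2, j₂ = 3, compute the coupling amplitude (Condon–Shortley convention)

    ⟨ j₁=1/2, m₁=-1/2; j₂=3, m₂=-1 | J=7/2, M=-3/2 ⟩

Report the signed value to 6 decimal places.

√[8·0!1!6!/8! · 0!1!2!4!2!5!] = √(11520/7)
  +(−1)^0/∏(0,0,1,2,0,4)! = 1/48  (running 1/48)
⟨..|..⟩ = √(11520/7)·(1/48) = +0.845154

+√(5/7) ≈ +0.845154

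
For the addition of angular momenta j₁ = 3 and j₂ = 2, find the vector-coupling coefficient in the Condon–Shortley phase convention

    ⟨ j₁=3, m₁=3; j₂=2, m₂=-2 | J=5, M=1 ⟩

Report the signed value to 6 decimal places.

+√(1/210) ≈ +0.069007

j₁+j₂−J=0  J+j₁−j₂=6  J−j₁+j₂=4  j₁+j₂+J+1=11
(j₁±m₁, j₂±m₂, J±M) = (6,0,0,4,6,4)
P² = 9953280/7
sum k=0..0:
  [0] +1/17280 = 1/17280
S = 1/17280
C² = P²·S² = 1/210 ; C = +0.069007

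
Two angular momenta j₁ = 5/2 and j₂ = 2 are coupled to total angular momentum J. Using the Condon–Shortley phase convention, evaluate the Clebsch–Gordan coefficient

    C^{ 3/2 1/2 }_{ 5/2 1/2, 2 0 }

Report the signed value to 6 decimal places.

√[4·3!2!1!/7! · 3!2!2!2!2!1!] = √(32/35)
  +(−1)^1/∏(1,2,1,1,1,0)! = -1/2  (running -1/2)
  +(−1)^2/∏(2,1,0,0,2,1)! = 1/4  (running -1/4)
⟨..|..⟩ = √(32/35)·(-1/4) = -0.239046

-0.239046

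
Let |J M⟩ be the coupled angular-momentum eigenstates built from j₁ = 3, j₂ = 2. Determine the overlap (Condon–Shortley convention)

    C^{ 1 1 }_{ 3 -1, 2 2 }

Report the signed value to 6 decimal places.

+√(1/35) ≈ +0.169031

triangle: 4!·2!·0!/7! = 48/5040
(j±m)!: 2!·4!·4!·0!·2!·0! = 2304
prefactor² = (2J+1)·Δ·N² = 2304/35
  k=4: +1/(4!·0!·0!·0!·2!·0!) = 1/48
Σ = 1/48  ⇒  CG² = 2304/35·1/48² = 1/35
CG = +√(1/35) = +0.169031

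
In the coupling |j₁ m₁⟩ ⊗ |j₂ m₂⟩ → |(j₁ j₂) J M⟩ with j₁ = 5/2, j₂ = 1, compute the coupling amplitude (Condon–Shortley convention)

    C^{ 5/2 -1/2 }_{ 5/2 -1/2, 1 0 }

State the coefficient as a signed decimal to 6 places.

j₁+j₂−J=1  J+j₁−j₂=4  J−j₁+j₂=1  j₁+j₂+J+1=7
(j₁±m₁, j₂±m₂, J±M) = (2,3,1,1,2,3)
P² = 144/35
sum k=0..1:
  [0] +1/6 = 1/6
  [1] −1/4 = -1/4
S = -1/12
C² = P²·S² = 1/35 ; C = -0.169031

-0.169031  (= −√(1/35))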